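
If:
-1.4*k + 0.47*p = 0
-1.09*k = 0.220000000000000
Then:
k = -0.20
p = -0.60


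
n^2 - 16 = (n - 4)*(n + 4)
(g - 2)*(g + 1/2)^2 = g^3 - g^2 - 7*g/4 - 1/2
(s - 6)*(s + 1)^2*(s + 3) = s^4 - s^3 - 23*s^2 - 39*s - 18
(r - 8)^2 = r^2 - 16*r + 64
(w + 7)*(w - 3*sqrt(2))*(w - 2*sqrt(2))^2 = w^4 - 7*sqrt(2)*w^3 + 7*w^3 - 49*sqrt(2)*w^2 + 32*w^2 - 24*sqrt(2)*w + 224*w - 168*sqrt(2)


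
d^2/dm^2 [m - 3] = 0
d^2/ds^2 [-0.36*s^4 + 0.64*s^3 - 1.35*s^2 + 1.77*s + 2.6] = -4.32*s^2 + 3.84*s - 2.7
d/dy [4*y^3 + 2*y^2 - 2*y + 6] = 12*y^2 + 4*y - 2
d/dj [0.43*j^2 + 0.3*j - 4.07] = 0.86*j + 0.3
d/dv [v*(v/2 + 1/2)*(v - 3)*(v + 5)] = 2*v^3 + 9*v^2/2 - 13*v - 15/2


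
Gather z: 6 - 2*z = 6 - 2*z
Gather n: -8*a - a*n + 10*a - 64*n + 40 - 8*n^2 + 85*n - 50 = 2*a - 8*n^2 + n*(21 - a) - 10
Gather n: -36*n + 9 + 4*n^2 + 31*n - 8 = 4*n^2 - 5*n + 1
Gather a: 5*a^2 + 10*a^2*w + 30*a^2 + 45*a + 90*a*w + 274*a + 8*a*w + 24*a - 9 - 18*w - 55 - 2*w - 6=a^2*(10*w + 35) + a*(98*w + 343) - 20*w - 70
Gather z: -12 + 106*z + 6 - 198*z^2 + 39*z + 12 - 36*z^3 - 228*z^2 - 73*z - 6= -36*z^3 - 426*z^2 + 72*z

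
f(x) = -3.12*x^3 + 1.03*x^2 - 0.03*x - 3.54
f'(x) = -9.36*x^2 + 2.06*x - 0.03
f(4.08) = -198.42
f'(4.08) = -147.44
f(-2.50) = 51.72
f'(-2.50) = -63.68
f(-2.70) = 65.46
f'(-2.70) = -73.83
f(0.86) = -4.79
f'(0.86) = -5.18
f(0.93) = -5.19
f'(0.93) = -6.21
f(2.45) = -43.31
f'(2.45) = -51.17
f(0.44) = -3.62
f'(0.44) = -0.94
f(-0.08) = -3.53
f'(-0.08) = -0.25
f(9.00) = -2194.86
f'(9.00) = -739.65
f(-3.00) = 90.06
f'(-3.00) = -90.45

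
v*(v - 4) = v^2 - 4*v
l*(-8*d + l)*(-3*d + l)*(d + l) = 24*d^3*l + 13*d^2*l^2 - 10*d*l^3 + l^4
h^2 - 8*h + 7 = (h - 7)*(h - 1)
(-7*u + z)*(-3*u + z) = 21*u^2 - 10*u*z + z^2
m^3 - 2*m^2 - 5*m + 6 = (m - 3)*(m - 1)*(m + 2)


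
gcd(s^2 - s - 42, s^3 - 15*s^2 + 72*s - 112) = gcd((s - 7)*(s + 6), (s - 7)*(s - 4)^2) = s - 7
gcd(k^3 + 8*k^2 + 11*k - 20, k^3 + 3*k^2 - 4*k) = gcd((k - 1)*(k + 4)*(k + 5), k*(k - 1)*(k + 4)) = k^2 + 3*k - 4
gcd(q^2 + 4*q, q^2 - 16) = q + 4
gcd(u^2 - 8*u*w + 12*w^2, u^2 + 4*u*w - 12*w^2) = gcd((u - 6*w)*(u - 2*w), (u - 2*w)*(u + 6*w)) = u - 2*w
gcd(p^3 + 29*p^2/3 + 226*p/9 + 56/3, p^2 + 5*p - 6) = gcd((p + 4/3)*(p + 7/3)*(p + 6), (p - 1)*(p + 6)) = p + 6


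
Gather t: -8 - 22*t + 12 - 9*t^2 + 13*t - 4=-9*t^2 - 9*t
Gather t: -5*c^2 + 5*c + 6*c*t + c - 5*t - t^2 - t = -5*c^2 + 6*c - t^2 + t*(6*c - 6)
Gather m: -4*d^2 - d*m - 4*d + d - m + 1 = -4*d^2 - 3*d + m*(-d - 1) + 1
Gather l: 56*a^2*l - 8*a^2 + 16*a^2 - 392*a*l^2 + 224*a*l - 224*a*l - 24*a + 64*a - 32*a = 56*a^2*l + 8*a^2 - 392*a*l^2 + 8*a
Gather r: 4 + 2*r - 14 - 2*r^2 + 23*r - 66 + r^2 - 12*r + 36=-r^2 + 13*r - 40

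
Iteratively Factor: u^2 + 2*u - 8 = (u + 4)*(u - 2)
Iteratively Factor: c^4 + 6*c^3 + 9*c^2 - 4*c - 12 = (c - 1)*(c^3 + 7*c^2 + 16*c + 12) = (c - 1)*(c + 2)*(c^2 + 5*c + 6) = (c - 1)*(c + 2)^2*(c + 3)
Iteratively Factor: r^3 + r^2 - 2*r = (r - 1)*(r^2 + 2*r) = (r - 1)*(r + 2)*(r)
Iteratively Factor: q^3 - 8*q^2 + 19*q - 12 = (q - 4)*(q^2 - 4*q + 3) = (q - 4)*(q - 3)*(q - 1)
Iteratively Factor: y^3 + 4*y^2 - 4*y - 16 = (y - 2)*(y^2 + 6*y + 8) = (y - 2)*(y + 4)*(y + 2)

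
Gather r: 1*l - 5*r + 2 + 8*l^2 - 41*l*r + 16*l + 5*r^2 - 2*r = 8*l^2 + 17*l + 5*r^2 + r*(-41*l - 7) + 2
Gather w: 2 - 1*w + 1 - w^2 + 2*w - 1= -w^2 + w + 2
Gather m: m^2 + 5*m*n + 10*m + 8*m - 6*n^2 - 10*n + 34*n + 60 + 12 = m^2 + m*(5*n + 18) - 6*n^2 + 24*n + 72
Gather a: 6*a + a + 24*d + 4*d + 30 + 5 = 7*a + 28*d + 35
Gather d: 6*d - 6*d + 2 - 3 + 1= 0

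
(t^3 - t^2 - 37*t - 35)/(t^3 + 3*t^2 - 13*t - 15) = (t - 7)/(t - 3)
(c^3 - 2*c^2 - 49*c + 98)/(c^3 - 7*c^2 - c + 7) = (c^2 + 5*c - 14)/(c^2 - 1)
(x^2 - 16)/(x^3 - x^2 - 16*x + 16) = 1/(x - 1)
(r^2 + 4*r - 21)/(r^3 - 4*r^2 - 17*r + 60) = (r + 7)/(r^2 - r - 20)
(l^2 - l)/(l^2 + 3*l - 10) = l*(l - 1)/(l^2 + 3*l - 10)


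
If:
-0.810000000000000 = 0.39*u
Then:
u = -2.08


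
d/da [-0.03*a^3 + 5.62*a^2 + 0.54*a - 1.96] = -0.09*a^2 + 11.24*a + 0.54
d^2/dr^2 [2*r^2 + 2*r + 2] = 4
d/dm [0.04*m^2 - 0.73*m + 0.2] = 0.08*m - 0.73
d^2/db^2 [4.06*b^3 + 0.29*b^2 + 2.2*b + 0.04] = 24.36*b + 0.58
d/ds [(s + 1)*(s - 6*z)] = 2*s - 6*z + 1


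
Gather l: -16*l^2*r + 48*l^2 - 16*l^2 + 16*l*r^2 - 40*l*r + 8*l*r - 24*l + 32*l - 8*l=l^2*(32 - 16*r) + l*(16*r^2 - 32*r)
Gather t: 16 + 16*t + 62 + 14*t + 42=30*t + 120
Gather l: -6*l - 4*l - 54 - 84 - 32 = -10*l - 170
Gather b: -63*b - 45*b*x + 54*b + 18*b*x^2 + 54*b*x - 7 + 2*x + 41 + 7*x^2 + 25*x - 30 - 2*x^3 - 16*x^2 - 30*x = b*(18*x^2 + 9*x - 9) - 2*x^3 - 9*x^2 - 3*x + 4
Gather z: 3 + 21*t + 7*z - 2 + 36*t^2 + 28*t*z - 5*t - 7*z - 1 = 36*t^2 + 28*t*z + 16*t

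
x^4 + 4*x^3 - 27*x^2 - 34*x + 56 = (x - 4)*(x - 1)*(x + 2)*(x + 7)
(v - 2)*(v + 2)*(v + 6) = v^3 + 6*v^2 - 4*v - 24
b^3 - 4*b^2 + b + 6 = (b - 3)*(b - 2)*(b + 1)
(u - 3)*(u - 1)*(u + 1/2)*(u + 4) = u^4 + u^3/2 - 13*u^2 + 11*u/2 + 6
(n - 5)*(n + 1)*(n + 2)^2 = n^4 - 17*n^2 - 36*n - 20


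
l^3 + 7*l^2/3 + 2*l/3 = l*(l + 1/3)*(l + 2)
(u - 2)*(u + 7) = u^2 + 5*u - 14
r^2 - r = r*(r - 1)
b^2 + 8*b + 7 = (b + 1)*(b + 7)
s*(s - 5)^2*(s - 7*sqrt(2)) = s^4 - 10*s^3 - 7*sqrt(2)*s^3 + 25*s^2 + 70*sqrt(2)*s^2 - 175*sqrt(2)*s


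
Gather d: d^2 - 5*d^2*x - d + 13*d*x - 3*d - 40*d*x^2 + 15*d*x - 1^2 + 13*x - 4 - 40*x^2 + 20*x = d^2*(1 - 5*x) + d*(-40*x^2 + 28*x - 4) - 40*x^2 + 33*x - 5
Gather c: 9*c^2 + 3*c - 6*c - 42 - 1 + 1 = 9*c^2 - 3*c - 42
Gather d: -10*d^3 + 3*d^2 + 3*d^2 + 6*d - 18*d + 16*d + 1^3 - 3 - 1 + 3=-10*d^3 + 6*d^2 + 4*d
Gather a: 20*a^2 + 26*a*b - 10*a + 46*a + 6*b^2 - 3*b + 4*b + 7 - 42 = 20*a^2 + a*(26*b + 36) + 6*b^2 + b - 35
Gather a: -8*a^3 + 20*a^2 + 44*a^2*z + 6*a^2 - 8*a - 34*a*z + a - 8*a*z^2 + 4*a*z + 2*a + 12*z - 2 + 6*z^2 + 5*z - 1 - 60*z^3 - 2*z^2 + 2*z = -8*a^3 + a^2*(44*z + 26) + a*(-8*z^2 - 30*z - 5) - 60*z^3 + 4*z^2 + 19*z - 3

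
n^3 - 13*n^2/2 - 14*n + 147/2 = (n - 7)*(n - 3)*(n + 7/2)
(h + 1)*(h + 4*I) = h^2 + h + 4*I*h + 4*I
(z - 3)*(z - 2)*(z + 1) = z^3 - 4*z^2 + z + 6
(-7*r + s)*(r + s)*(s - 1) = -7*r^2*s + 7*r^2 - 6*r*s^2 + 6*r*s + s^3 - s^2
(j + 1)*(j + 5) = j^2 + 6*j + 5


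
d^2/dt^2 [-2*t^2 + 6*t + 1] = -4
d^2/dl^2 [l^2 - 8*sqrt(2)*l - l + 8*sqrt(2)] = 2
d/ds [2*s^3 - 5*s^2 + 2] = 2*s*(3*s - 5)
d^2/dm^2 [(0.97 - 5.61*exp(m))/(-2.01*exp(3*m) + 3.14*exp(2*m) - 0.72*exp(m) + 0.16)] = (90.6598440000001*exp(6*m) - 141.490935*exp(5*m) + 90.1798259999999*exp(4*m) - 4.92543999999995*exp(3*m) - 13.139424*exp(2*m) + 2.092736*exp(m) + 0.031872)*exp(m)/(8.120601*exp(9*m) - 38.057742*exp(8*m) + 68.180004*exp(7*m) - 60.16364*exp(6*m) + 30.481632*exp(5*m) - 11.005248*exp(4*m) + 2.697984*exp(3*m) - 0.489984*exp(2*m) + 0.055296*exp(m) - 0.004096)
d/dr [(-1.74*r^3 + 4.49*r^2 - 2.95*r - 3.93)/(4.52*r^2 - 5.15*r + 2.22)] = (-7.8648*r^4 + 17.922*r^3 - 21.3779*r^2 + 55.4628*r - 26.7885)/(20.4304*r^4 - 46.556*r^3 + 46.5913*r^2 - 22.866*r + 4.9284)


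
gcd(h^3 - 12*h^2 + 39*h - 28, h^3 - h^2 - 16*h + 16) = h^2 - 5*h + 4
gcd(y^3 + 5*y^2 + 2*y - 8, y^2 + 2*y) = y + 2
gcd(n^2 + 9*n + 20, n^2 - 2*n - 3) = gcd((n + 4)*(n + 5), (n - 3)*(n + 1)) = 1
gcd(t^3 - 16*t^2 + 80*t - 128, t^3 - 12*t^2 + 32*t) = t^2 - 12*t + 32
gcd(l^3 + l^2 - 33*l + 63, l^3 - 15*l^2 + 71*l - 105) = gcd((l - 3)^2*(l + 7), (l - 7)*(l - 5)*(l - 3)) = l - 3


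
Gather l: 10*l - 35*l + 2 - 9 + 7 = -25*l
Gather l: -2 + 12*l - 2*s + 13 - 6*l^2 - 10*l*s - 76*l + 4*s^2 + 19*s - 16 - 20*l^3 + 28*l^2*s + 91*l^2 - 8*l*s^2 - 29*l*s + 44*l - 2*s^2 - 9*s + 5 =-20*l^3 + l^2*(28*s + 85) + l*(-8*s^2 - 39*s - 20) + 2*s^2 + 8*s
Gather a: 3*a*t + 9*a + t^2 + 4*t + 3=a*(3*t + 9) + t^2 + 4*t + 3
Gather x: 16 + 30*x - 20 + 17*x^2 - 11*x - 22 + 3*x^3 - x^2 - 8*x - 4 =3*x^3 + 16*x^2 + 11*x - 30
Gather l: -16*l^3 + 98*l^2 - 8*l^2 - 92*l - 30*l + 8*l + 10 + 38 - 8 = -16*l^3 + 90*l^2 - 114*l + 40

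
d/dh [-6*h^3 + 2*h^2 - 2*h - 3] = -18*h^2 + 4*h - 2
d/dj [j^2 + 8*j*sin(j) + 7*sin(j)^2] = 8*j*cos(j) + 2*j + 8*sin(j) + 7*sin(2*j)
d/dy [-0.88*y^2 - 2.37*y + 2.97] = -1.76*y - 2.37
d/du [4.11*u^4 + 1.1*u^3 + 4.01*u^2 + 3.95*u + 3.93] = 16.44*u^3 + 3.3*u^2 + 8.02*u + 3.95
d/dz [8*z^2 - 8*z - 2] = 16*z - 8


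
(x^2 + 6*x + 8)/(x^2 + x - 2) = (x + 4)/(x - 1)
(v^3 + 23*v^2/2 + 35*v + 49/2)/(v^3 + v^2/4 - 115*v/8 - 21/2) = 4*(v^2 + 8*v + 7)/(4*v^2 - 13*v - 12)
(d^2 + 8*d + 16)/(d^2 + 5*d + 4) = (d + 4)/(d + 1)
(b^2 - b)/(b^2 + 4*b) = (b - 1)/(b + 4)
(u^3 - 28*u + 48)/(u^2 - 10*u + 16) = (u^2 + 2*u - 24)/(u - 8)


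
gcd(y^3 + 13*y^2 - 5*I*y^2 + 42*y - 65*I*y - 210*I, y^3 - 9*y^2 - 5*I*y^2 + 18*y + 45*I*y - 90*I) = y - 5*I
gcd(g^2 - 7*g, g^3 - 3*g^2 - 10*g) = g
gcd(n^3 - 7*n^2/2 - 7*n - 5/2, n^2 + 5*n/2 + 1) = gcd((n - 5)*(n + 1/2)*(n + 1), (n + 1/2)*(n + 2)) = n + 1/2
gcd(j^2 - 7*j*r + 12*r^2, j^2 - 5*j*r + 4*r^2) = -j + 4*r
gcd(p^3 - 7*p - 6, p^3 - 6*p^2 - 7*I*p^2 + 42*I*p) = 1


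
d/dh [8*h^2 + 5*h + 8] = 16*h + 5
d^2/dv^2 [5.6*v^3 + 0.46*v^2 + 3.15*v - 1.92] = 33.6*v + 0.92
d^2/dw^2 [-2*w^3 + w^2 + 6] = 2 - 12*w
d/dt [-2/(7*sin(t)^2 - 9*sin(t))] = 2*(14*sin(t) - 9)*cos(t)/((7*sin(t) - 9)^2*sin(t)^2)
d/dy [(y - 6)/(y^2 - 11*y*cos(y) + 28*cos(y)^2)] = (y^2 - 11*y*cos(y) + (6 - y)*(11*y*sin(y) + 2*y - 28*sin(2*y) - 11*cos(y)) + 28*cos(y)^2)/((y - 7*cos(y))^2*(y - 4*cos(y))^2)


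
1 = 1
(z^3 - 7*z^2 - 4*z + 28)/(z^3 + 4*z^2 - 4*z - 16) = (z - 7)/(z + 4)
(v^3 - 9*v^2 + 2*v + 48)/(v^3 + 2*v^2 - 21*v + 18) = (v^2 - 6*v - 16)/(v^2 + 5*v - 6)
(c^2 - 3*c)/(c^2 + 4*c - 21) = c/(c + 7)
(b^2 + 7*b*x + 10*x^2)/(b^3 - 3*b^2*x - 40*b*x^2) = (-b - 2*x)/(b*(-b + 8*x))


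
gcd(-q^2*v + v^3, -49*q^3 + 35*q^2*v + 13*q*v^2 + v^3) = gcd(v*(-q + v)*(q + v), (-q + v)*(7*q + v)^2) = q - v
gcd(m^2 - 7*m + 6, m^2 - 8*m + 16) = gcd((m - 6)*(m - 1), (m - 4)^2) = 1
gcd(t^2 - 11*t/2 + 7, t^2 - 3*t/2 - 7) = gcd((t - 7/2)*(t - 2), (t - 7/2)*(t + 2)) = t - 7/2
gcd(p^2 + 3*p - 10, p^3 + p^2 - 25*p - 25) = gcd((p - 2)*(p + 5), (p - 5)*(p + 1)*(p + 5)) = p + 5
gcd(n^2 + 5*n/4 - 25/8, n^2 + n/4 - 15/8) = n - 5/4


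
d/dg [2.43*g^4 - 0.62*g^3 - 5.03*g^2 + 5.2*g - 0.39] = 9.72*g^3 - 1.86*g^2 - 10.06*g + 5.2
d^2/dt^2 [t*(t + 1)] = 2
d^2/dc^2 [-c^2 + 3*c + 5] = -2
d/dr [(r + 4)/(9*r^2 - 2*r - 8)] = 9*r*(-r - 8)/(81*r^4 - 36*r^3 - 140*r^2 + 32*r + 64)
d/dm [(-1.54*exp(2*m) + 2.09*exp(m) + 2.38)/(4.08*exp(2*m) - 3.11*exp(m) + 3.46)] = (-3.7378*exp(2*m) - 30.0776*exp(m) + 14.6332)*exp(m)/(16.6464*exp(4*m) - 25.3776*exp(3*m) + 37.9057*exp(2*m) - 21.5212*exp(m) + 11.9716)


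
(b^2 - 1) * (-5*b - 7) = -5*b^3 - 7*b^2 + 5*b + 7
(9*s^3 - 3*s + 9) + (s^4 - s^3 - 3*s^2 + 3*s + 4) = s^4 + 8*s^3 - 3*s^2 + 13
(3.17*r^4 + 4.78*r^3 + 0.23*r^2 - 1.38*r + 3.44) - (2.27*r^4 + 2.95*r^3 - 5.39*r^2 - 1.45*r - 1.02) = 0.9*r^4 + 1.83*r^3 + 5.62*r^2 + 0.0700000000000001*r + 4.46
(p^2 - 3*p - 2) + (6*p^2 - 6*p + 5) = 7*p^2 - 9*p + 3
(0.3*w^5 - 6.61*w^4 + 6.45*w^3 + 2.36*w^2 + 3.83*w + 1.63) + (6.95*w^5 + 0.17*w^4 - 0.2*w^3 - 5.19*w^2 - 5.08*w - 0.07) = 7.25*w^5 - 6.44*w^4 + 6.25*w^3 - 2.83*w^2 - 1.25*w + 1.56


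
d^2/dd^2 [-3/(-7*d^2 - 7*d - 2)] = 42*(-7*d^2 - 7*d + 7*(2*d + 1)^2 - 2)/(7*d^2 + 7*d + 2)^3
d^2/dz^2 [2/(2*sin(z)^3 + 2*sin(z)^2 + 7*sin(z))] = 2*(-36*sin(z)^3 - 44*sin(z)^2 + 4*sin(z) + 22 + 59/sin(z) + 84/sin(z)^2 + 98/sin(z)^3)/(2*sin(z)^2 + 2*sin(z) + 7)^3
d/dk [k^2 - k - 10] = 2*k - 1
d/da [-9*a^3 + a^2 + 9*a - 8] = -27*a^2 + 2*a + 9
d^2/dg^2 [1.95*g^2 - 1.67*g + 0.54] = 3.90000000000000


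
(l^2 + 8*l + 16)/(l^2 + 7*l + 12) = (l + 4)/(l + 3)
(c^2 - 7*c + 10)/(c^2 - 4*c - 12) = (-c^2 + 7*c - 10)/(-c^2 + 4*c + 12)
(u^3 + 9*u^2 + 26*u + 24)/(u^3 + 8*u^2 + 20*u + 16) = (u + 3)/(u + 2)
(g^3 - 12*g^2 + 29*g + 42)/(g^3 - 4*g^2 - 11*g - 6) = (g - 7)/(g + 1)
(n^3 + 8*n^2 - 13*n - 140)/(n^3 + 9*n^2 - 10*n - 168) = (n + 5)/(n + 6)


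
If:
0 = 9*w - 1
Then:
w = 1/9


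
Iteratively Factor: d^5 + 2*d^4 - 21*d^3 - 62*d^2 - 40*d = (d)*(d^4 + 2*d^3 - 21*d^2 - 62*d - 40) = d*(d - 5)*(d^3 + 7*d^2 + 14*d + 8) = d*(d - 5)*(d + 1)*(d^2 + 6*d + 8) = d*(d - 5)*(d + 1)*(d + 2)*(d + 4)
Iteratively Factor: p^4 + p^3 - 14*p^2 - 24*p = (p + 3)*(p^3 - 2*p^2 - 8*p) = p*(p + 3)*(p^2 - 2*p - 8) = p*(p - 4)*(p + 3)*(p + 2)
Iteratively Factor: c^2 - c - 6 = (c - 3)*(c + 2)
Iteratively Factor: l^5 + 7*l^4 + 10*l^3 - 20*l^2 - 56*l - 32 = (l + 1)*(l^4 + 6*l^3 + 4*l^2 - 24*l - 32) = (l - 2)*(l + 1)*(l^3 + 8*l^2 + 20*l + 16) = (l - 2)*(l + 1)*(l + 2)*(l^2 + 6*l + 8) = (l - 2)*(l + 1)*(l + 2)*(l + 4)*(l + 2)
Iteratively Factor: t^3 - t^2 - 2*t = (t - 2)*(t^2 + t) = (t - 2)*(t + 1)*(t)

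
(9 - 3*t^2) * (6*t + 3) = -18*t^3 - 9*t^2 + 54*t + 27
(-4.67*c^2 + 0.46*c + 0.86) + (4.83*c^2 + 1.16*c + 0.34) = 0.16*c^2 + 1.62*c + 1.2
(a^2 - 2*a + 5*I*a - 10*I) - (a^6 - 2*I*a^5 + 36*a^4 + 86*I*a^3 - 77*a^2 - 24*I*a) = -a^6 + 2*I*a^5 - 36*a^4 - 86*I*a^3 + 78*a^2 - 2*a + 29*I*a - 10*I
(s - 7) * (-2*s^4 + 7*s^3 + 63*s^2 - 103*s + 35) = -2*s^5 + 21*s^4 + 14*s^3 - 544*s^2 + 756*s - 245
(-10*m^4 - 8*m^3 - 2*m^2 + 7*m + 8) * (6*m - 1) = -60*m^5 - 38*m^4 - 4*m^3 + 44*m^2 + 41*m - 8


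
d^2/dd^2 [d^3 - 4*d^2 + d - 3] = 6*d - 8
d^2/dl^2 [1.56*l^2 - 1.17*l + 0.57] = 3.12000000000000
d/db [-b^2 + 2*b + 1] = 2 - 2*b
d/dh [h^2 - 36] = 2*h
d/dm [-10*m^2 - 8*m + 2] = -20*m - 8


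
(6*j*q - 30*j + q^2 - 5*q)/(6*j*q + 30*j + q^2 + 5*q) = (q - 5)/(q + 5)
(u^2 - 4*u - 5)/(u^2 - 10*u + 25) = (u + 1)/(u - 5)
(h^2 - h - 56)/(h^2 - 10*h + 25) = (h^2 - h - 56)/(h^2 - 10*h + 25)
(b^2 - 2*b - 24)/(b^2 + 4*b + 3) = (b^2 - 2*b - 24)/(b^2 + 4*b + 3)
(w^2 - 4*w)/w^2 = (w - 4)/w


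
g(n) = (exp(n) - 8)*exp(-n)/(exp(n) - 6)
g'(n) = -(exp(n) - 8)*exp(-n)/(exp(n) - 6) - (exp(n) - 8)/(exp(n) - 6)^2 + 1/(exp(n) - 6) = (-exp(2*n) + 16*exp(n) - 48)*exp(-n)/(exp(2*n) - 12*exp(n) + 36)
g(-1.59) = 6.60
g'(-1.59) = -6.54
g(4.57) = 0.01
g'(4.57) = -0.01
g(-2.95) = 25.53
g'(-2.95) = -25.47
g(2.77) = 0.05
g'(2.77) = -0.03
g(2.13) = 0.02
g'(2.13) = 0.32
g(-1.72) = 7.50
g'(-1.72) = -7.44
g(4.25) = 0.01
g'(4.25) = -0.01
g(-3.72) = 55.07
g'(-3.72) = -55.02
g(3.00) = 0.04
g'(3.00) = -0.03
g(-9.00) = 10804.17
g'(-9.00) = -10804.11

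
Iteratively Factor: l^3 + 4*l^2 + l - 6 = (l - 1)*(l^2 + 5*l + 6) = (l - 1)*(l + 2)*(l + 3)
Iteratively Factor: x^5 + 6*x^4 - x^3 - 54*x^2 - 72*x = (x + 2)*(x^4 + 4*x^3 - 9*x^2 - 36*x) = (x + 2)*(x + 3)*(x^3 + x^2 - 12*x) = (x - 3)*(x + 2)*(x + 3)*(x^2 + 4*x) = (x - 3)*(x + 2)*(x + 3)*(x + 4)*(x)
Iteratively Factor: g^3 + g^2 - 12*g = (g)*(g^2 + g - 12) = g*(g + 4)*(g - 3)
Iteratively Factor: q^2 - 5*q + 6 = (q - 2)*(q - 3)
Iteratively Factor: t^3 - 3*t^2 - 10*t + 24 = (t - 4)*(t^2 + t - 6) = (t - 4)*(t - 2)*(t + 3)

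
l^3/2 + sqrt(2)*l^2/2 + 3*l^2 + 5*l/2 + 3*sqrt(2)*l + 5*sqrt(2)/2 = (l/2 + 1/2)*(l + 5)*(l + sqrt(2))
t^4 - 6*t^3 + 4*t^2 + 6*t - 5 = (t - 5)*(t - 1)^2*(t + 1)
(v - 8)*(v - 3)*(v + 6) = v^3 - 5*v^2 - 42*v + 144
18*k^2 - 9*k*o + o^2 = (-6*k + o)*(-3*k + o)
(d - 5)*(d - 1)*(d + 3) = d^3 - 3*d^2 - 13*d + 15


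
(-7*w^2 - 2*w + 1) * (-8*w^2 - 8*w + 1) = 56*w^4 + 72*w^3 + w^2 - 10*w + 1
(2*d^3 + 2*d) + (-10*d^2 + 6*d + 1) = 2*d^3 - 10*d^2 + 8*d + 1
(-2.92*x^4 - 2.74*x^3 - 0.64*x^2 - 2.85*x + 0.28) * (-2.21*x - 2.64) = 6.4532*x^5 + 13.7642*x^4 + 8.648*x^3 + 7.9881*x^2 + 6.9052*x - 0.7392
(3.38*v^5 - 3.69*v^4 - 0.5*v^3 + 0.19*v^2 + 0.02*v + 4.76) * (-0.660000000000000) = -2.2308*v^5 + 2.4354*v^4 + 0.33*v^3 - 0.1254*v^2 - 0.0132*v - 3.1416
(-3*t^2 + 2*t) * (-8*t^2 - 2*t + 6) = 24*t^4 - 10*t^3 - 22*t^2 + 12*t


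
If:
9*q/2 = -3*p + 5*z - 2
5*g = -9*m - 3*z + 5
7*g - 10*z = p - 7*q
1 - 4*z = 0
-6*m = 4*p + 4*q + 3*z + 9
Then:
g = 2255/344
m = -3271/1032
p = 2563/344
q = -883/172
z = 1/4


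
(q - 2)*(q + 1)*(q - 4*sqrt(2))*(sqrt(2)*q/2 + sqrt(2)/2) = sqrt(2)*q^4/2 - 4*q^3 - 3*sqrt(2)*q^2/2 - sqrt(2)*q + 12*q + 8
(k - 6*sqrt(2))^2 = k^2 - 12*sqrt(2)*k + 72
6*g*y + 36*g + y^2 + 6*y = (6*g + y)*(y + 6)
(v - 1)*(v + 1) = v^2 - 1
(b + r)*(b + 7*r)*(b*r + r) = b^3*r + 8*b^2*r^2 + b^2*r + 7*b*r^3 + 8*b*r^2 + 7*r^3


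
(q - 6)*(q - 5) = q^2 - 11*q + 30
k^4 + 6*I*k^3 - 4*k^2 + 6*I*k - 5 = (k - I)*(k + I)^2*(k + 5*I)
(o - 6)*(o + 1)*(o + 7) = o^3 + 2*o^2 - 41*o - 42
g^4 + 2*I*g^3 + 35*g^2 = g^2*(g - 5*I)*(g + 7*I)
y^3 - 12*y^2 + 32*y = y*(y - 8)*(y - 4)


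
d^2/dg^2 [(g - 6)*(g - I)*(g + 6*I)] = 6*g - 12 + 10*I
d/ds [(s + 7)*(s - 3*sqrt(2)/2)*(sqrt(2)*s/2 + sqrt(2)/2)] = 3*sqrt(2)*s^2/2 - 3*s + 8*sqrt(2)*s - 12 + 7*sqrt(2)/2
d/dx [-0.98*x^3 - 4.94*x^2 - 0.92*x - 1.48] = -2.94*x^2 - 9.88*x - 0.92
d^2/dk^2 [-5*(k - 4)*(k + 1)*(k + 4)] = -30*k - 10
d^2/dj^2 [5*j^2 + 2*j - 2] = 10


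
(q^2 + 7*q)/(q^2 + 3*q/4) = 4*(q + 7)/(4*q + 3)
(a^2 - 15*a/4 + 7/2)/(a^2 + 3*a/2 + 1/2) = (4*a^2 - 15*a + 14)/(2*(2*a^2 + 3*a + 1))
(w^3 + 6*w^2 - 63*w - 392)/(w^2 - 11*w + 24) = (w^2 + 14*w + 49)/(w - 3)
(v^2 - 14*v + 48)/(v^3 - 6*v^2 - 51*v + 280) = (v - 6)/(v^2 + 2*v - 35)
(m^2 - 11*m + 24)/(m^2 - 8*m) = (m - 3)/m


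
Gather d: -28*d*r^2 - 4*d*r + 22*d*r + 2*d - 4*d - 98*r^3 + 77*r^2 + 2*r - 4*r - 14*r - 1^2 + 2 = d*(-28*r^2 + 18*r - 2) - 98*r^3 + 77*r^2 - 16*r + 1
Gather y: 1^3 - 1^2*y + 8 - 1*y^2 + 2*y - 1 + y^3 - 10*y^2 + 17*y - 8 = y^3 - 11*y^2 + 18*y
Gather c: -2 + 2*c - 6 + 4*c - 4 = 6*c - 12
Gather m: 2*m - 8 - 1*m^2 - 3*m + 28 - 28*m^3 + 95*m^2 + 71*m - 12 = -28*m^3 + 94*m^2 + 70*m + 8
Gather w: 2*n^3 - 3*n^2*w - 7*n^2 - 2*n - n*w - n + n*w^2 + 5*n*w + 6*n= 2*n^3 - 7*n^2 + n*w^2 + 3*n + w*(-3*n^2 + 4*n)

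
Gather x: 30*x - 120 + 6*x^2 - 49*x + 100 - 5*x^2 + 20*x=x^2 + x - 20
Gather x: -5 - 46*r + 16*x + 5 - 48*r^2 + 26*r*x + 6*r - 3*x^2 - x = -48*r^2 - 40*r - 3*x^2 + x*(26*r + 15)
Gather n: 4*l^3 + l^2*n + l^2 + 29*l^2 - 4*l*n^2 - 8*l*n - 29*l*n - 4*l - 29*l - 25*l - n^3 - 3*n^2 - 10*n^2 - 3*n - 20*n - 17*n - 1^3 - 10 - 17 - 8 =4*l^3 + 30*l^2 - 58*l - n^3 + n^2*(-4*l - 13) + n*(l^2 - 37*l - 40) - 36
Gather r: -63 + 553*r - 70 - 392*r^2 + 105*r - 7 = -392*r^2 + 658*r - 140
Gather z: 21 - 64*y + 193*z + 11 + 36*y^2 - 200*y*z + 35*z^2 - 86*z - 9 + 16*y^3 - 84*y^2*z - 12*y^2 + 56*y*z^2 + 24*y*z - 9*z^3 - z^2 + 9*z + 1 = 16*y^3 + 24*y^2 - 64*y - 9*z^3 + z^2*(56*y + 34) + z*(-84*y^2 - 176*y + 116) + 24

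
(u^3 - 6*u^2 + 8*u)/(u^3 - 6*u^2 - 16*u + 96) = u*(u - 2)/(u^2 - 2*u - 24)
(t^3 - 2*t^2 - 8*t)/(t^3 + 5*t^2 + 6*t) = (t - 4)/(t + 3)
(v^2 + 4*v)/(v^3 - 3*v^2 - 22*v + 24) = v/(v^2 - 7*v + 6)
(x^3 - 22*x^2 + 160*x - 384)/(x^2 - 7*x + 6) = (x^2 - 16*x + 64)/(x - 1)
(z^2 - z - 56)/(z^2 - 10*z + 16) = (z + 7)/(z - 2)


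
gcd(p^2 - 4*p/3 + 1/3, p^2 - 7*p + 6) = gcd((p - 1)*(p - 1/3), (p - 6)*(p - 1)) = p - 1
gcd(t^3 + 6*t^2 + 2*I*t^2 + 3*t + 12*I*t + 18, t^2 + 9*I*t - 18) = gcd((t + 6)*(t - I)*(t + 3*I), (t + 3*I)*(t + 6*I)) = t + 3*I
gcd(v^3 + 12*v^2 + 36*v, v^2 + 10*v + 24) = v + 6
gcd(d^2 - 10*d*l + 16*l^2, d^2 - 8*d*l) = d - 8*l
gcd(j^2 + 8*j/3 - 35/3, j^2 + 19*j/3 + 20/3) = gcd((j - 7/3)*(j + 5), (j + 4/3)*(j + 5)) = j + 5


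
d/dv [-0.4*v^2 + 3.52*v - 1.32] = 3.52 - 0.8*v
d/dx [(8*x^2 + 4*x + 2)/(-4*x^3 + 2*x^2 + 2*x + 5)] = 8*(4*x^4 + 4*x^3 + 4*x^2 + 9*x + 2)/(16*x^6 - 16*x^5 - 12*x^4 - 32*x^3 + 24*x^2 + 20*x + 25)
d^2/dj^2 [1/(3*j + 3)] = 2/(3*(j + 1)^3)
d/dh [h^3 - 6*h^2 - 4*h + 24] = 3*h^2 - 12*h - 4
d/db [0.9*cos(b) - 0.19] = -0.9*sin(b)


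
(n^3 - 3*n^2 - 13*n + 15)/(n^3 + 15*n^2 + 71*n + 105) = (n^2 - 6*n + 5)/(n^2 + 12*n + 35)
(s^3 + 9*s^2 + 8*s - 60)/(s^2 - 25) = (s^2 + 4*s - 12)/(s - 5)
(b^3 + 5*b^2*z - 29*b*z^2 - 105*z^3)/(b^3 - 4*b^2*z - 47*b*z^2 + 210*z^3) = (-b - 3*z)/(-b + 6*z)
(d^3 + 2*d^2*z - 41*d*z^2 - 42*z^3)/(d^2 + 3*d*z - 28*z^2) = (-d^2 + 5*d*z + 6*z^2)/(-d + 4*z)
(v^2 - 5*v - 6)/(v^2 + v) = (v - 6)/v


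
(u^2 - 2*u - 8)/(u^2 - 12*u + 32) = (u + 2)/(u - 8)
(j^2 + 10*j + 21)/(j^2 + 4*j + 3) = (j + 7)/(j + 1)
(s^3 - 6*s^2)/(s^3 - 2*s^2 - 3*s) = s*(6 - s)/(-s^2 + 2*s + 3)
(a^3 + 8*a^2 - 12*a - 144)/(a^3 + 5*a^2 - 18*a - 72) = (a + 6)/(a + 3)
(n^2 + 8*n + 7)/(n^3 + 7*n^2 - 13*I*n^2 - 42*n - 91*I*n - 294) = (n + 1)/(n^2 - 13*I*n - 42)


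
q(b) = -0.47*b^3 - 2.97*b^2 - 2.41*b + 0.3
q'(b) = -1.41*b^2 - 5.94*b - 2.41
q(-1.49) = -1.15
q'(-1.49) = 3.31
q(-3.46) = -7.45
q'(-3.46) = 1.26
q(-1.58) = -1.45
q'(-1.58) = 3.46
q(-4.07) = -7.40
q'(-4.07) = -1.59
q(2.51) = -31.89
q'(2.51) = -26.20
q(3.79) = -77.08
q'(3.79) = -45.18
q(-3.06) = -6.67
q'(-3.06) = 2.56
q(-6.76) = 26.06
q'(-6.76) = -26.69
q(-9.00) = 124.05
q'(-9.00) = -63.16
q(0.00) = 0.30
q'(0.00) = -2.41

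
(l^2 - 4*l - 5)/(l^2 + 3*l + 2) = (l - 5)/(l + 2)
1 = 1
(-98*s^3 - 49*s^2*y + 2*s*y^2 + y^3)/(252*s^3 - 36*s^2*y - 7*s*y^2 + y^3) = (14*s^2 + 9*s*y + y^2)/(-36*s^2 + y^2)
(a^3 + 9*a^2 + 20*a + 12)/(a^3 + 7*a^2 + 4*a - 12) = (a + 1)/(a - 1)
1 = 1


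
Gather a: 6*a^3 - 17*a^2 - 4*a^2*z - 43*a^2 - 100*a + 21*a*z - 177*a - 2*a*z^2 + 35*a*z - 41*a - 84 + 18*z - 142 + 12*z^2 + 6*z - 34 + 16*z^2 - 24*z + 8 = 6*a^3 + a^2*(-4*z - 60) + a*(-2*z^2 + 56*z - 318) + 28*z^2 - 252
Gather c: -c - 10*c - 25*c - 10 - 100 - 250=-36*c - 360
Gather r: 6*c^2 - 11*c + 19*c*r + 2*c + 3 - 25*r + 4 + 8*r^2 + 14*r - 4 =6*c^2 - 9*c + 8*r^2 + r*(19*c - 11) + 3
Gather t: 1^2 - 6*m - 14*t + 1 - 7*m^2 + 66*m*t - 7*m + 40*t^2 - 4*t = -7*m^2 - 13*m + 40*t^2 + t*(66*m - 18) + 2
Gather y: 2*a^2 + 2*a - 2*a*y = 2*a^2 - 2*a*y + 2*a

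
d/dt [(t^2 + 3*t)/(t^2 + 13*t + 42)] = 2*(5*t^2 + 42*t + 63)/(t^4 + 26*t^3 + 253*t^2 + 1092*t + 1764)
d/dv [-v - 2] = -1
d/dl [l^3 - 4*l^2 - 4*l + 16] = 3*l^2 - 8*l - 4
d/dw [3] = 0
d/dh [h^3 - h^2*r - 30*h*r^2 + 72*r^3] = 3*h^2 - 2*h*r - 30*r^2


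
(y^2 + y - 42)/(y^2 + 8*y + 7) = (y - 6)/(y + 1)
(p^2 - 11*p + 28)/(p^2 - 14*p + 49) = (p - 4)/(p - 7)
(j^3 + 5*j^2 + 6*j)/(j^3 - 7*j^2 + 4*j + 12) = j*(j^2 + 5*j + 6)/(j^3 - 7*j^2 + 4*j + 12)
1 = 1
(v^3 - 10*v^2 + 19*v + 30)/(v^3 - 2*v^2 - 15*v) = (v^2 - 5*v - 6)/(v*(v + 3))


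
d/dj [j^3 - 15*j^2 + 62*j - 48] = 3*j^2 - 30*j + 62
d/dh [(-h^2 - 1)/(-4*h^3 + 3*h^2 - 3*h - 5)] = (-4*h^4 - 9*h^2 + 16*h - 3)/(16*h^6 - 24*h^5 + 33*h^4 + 22*h^3 - 21*h^2 + 30*h + 25)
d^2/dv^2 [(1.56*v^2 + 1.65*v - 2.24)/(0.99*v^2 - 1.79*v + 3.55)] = (8.763282*v^3 - 46.068264*v^2 - 10.976526*v + 61.680242)/(0.970299*v^6 - 5.263137*v^5 + 19.954242*v^4 - 43.481069*v^3 + 71.55309*v^2 - 67.675425*v + 44.738875)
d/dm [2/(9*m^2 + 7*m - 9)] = 2*(-18*m - 7)/(9*m^2 + 7*m - 9)^2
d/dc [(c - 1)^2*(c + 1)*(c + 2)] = 4*c^3 + 3*c^2 - 6*c - 1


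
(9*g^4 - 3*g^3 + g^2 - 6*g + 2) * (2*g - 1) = 18*g^5 - 15*g^4 + 5*g^3 - 13*g^2 + 10*g - 2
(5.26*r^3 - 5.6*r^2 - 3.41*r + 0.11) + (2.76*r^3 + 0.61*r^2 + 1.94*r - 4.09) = 8.02*r^3 - 4.99*r^2 - 1.47*r - 3.98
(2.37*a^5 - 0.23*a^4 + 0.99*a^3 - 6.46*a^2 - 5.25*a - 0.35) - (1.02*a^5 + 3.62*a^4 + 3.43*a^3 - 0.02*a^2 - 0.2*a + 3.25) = 1.35*a^5 - 3.85*a^4 - 2.44*a^3 - 6.44*a^2 - 5.05*a - 3.6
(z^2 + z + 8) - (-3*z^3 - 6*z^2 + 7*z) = 3*z^3 + 7*z^2 - 6*z + 8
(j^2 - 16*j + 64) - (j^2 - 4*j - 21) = 85 - 12*j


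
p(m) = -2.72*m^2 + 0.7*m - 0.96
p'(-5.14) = 28.66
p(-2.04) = -13.71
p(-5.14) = -76.42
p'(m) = 0.7 - 5.44*m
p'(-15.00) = 82.30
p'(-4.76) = 26.59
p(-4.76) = -65.92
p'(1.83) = -9.26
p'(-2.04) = 11.80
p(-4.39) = -56.45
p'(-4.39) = 24.58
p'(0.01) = 0.65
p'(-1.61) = 9.46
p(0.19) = -0.93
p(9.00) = -214.98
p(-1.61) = -9.14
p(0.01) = -0.95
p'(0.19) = -0.33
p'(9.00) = -48.26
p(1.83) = -8.79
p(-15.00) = -623.46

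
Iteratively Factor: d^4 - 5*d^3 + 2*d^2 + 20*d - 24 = (d - 3)*(d^3 - 2*d^2 - 4*d + 8) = (d - 3)*(d + 2)*(d^2 - 4*d + 4) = (d - 3)*(d - 2)*(d + 2)*(d - 2)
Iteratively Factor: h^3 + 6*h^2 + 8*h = (h + 2)*(h^2 + 4*h) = (h + 2)*(h + 4)*(h)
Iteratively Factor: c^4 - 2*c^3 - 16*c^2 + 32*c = (c + 4)*(c^3 - 6*c^2 + 8*c) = (c - 2)*(c + 4)*(c^2 - 4*c) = (c - 4)*(c - 2)*(c + 4)*(c)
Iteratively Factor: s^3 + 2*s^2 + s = (s + 1)*(s^2 + s) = s*(s + 1)*(s + 1)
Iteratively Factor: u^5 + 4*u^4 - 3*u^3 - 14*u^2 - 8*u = (u)*(u^4 + 4*u^3 - 3*u^2 - 14*u - 8) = u*(u + 1)*(u^3 + 3*u^2 - 6*u - 8) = u*(u - 2)*(u + 1)*(u^2 + 5*u + 4) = u*(u - 2)*(u + 1)^2*(u + 4)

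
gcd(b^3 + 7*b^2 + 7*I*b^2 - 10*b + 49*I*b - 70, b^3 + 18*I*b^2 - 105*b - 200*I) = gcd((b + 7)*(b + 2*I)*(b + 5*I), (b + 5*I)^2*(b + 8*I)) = b + 5*I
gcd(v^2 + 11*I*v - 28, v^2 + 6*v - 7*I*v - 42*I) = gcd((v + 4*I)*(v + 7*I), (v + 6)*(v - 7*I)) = 1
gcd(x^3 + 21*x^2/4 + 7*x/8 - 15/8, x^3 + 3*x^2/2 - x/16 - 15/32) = x^2 + x/4 - 3/8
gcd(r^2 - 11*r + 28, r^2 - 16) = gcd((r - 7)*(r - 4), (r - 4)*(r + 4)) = r - 4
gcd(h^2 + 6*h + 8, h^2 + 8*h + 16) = h + 4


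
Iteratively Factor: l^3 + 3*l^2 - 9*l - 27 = (l + 3)*(l^2 - 9) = (l + 3)^2*(l - 3)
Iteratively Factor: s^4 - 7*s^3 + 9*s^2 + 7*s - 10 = (s + 1)*(s^3 - 8*s^2 + 17*s - 10) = (s - 2)*(s + 1)*(s^2 - 6*s + 5) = (s - 5)*(s - 2)*(s + 1)*(s - 1)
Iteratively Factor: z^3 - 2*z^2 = (z)*(z^2 - 2*z) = z^2*(z - 2)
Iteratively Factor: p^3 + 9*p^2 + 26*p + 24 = (p + 2)*(p^2 + 7*p + 12) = (p + 2)*(p + 3)*(p + 4)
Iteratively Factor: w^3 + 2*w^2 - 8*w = (w - 2)*(w^2 + 4*w) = (w - 2)*(w + 4)*(w)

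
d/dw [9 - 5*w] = -5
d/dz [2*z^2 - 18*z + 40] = 4*z - 18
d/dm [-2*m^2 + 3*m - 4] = 3 - 4*m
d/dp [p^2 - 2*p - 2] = 2*p - 2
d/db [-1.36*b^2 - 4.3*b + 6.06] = -2.72*b - 4.3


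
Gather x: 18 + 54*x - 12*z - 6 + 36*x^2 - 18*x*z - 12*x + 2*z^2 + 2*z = 36*x^2 + x*(42 - 18*z) + 2*z^2 - 10*z + 12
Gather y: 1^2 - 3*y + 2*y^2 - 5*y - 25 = 2*y^2 - 8*y - 24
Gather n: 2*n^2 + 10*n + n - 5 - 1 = 2*n^2 + 11*n - 6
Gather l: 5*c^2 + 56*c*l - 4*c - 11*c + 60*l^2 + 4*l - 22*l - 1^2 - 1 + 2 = 5*c^2 - 15*c + 60*l^2 + l*(56*c - 18)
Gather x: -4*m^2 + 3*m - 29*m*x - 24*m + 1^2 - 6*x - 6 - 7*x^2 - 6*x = -4*m^2 - 21*m - 7*x^2 + x*(-29*m - 12) - 5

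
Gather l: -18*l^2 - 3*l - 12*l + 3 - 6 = -18*l^2 - 15*l - 3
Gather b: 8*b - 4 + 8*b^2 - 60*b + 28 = 8*b^2 - 52*b + 24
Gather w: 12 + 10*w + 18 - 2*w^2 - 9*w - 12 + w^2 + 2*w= -w^2 + 3*w + 18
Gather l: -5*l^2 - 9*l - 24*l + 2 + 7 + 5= -5*l^2 - 33*l + 14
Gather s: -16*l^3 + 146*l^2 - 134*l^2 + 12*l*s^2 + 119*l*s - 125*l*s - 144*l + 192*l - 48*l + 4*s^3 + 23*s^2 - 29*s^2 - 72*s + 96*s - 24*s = -16*l^3 + 12*l^2 - 6*l*s + 4*s^3 + s^2*(12*l - 6)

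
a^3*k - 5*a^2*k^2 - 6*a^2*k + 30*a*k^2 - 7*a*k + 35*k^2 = (a - 7)*(a - 5*k)*(a*k + k)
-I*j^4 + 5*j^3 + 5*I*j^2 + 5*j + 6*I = (j - I)*(j + 2*I)*(j + 3*I)*(-I*j + 1)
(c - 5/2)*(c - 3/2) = c^2 - 4*c + 15/4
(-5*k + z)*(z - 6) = -5*k*z + 30*k + z^2 - 6*z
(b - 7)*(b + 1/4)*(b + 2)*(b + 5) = b^4 + b^3/4 - 39*b^2 - 319*b/4 - 35/2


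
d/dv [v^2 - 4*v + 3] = 2*v - 4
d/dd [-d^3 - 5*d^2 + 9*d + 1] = -3*d^2 - 10*d + 9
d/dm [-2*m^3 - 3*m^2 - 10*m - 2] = -6*m^2 - 6*m - 10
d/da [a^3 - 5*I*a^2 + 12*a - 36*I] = 3*a^2 - 10*I*a + 12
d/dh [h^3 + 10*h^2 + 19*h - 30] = 3*h^2 + 20*h + 19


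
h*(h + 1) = h^2 + h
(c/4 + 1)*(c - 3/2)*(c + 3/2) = c^3/4 + c^2 - 9*c/16 - 9/4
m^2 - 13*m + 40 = (m - 8)*(m - 5)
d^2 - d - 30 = (d - 6)*(d + 5)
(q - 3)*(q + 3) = q^2 - 9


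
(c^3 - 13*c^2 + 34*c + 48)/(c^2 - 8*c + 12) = (c^2 - 7*c - 8)/(c - 2)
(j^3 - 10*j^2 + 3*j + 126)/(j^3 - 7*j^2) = 1 - 3/j - 18/j^2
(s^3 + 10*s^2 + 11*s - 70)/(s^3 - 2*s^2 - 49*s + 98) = (s + 5)/(s - 7)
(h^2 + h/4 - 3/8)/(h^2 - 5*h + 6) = (h^2 + h/4 - 3/8)/(h^2 - 5*h + 6)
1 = 1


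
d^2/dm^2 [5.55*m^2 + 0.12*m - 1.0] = 11.1000000000000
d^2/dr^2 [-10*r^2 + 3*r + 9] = -20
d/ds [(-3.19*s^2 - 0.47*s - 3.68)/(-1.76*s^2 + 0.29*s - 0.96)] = (-1.7523*s^2 - 6.8288*s + 1.5184)/(3.0976*s^4 - 1.0208*s^3 + 3.4633*s^2 - 0.5568*s + 0.9216)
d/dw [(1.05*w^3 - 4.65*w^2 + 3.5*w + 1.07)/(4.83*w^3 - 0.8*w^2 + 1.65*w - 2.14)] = (1.77635683940025e-15*w^5 + 21.6195*w^4 - 30.345*w^3 - 27.1178*w^2 + 21.614*w - 9.2555)/(23.3289*w^6 - 7.728*w^5 + 16.579*w^4 - 23.3124*w^3 + 6.1465*w^2 - 7.062*w + 4.5796)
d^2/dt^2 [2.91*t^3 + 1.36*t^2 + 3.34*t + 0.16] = 17.46*t + 2.72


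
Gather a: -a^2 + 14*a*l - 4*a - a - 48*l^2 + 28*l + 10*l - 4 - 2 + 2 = -a^2 + a*(14*l - 5) - 48*l^2 + 38*l - 4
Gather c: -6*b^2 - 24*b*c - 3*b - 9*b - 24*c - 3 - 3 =-6*b^2 - 12*b + c*(-24*b - 24) - 6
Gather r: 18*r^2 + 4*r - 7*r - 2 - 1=18*r^2 - 3*r - 3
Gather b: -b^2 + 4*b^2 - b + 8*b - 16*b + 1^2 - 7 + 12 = 3*b^2 - 9*b + 6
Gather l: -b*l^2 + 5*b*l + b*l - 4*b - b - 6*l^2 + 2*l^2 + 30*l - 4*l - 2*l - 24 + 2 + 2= -5*b + l^2*(-b - 4) + l*(6*b + 24) - 20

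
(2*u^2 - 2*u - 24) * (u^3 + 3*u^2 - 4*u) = 2*u^5 + 4*u^4 - 38*u^3 - 64*u^2 + 96*u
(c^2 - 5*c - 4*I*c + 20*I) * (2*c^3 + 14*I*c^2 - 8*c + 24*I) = 2*c^5 - 10*c^4 + 6*I*c^4 + 48*c^3 - 30*I*c^3 - 240*c^2 + 56*I*c^2 + 96*c - 280*I*c - 480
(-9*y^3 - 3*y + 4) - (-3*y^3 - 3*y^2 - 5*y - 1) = -6*y^3 + 3*y^2 + 2*y + 5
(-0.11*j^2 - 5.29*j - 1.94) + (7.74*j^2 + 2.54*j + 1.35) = 7.63*j^2 - 2.75*j - 0.59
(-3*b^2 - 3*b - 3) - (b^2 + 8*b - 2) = -4*b^2 - 11*b - 1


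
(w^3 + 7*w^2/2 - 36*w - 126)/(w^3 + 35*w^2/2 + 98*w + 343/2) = (w^2 - 36)/(w^2 + 14*w + 49)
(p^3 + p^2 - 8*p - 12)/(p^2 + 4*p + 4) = p - 3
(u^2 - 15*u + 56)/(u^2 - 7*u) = (u - 8)/u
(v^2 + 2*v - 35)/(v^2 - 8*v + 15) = (v + 7)/(v - 3)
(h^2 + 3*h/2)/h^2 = (h + 3/2)/h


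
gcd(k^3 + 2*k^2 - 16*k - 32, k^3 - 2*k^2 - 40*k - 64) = k^2 + 6*k + 8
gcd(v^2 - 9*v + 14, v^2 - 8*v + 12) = v - 2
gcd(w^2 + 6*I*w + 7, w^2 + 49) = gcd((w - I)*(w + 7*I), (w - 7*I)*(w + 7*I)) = w + 7*I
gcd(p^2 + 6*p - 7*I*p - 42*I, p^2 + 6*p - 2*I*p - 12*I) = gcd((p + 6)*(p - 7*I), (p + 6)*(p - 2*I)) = p + 6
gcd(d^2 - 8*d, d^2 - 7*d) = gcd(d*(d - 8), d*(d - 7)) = d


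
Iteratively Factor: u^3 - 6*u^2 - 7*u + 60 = (u - 5)*(u^2 - u - 12) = (u - 5)*(u - 4)*(u + 3)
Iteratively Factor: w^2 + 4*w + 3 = (w + 3)*(w + 1)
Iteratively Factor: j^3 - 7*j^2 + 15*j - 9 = (j - 1)*(j^2 - 6*j + 9) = (j - 3)*(j - 1)*(j - 3)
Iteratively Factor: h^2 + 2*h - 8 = (h - 2)*(h + 4)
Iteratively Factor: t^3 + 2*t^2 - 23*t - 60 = (t - 5)*(t^2 + 7*t + 12) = (t - 5)*(t + 4)*(t + 3)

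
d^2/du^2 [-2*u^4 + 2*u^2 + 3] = 4 - 24*u^2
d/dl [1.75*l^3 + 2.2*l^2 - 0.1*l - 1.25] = 5.25*l^2 + 4.4*l - 0.1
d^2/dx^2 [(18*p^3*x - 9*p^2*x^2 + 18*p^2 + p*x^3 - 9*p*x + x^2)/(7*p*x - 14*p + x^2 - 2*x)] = 2*((7*p + 2*x - 2)^2*(18*p^3*x - 9*p^2*x^2 + 18*p^2 + p*x^3 - 9*p*x + x^2) + (-9*p^2 + 3*p*x + 1)*(7*p*x - 14*p + x^2 - 2*x)^2 + (7*p*x - 14*p + x^2 - 2*x)*(-18*p^3*x + 9*p^2*x^2 - 18*p^2 - p*x^3 + 9*p*x - x^2 - (7*p + 2*x - 2)*(18*p^3 - 18*p^2*x + 3*p*x^2 - 9*p + 2*x)))/(7*p*x - 14*p + x^2 - 2*x)^3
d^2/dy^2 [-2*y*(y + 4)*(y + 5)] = -12*y - 36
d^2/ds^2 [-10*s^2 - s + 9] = -20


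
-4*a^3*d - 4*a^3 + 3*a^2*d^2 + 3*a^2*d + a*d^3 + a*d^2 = (-a + d)*(4*a + d)*(a*d + a)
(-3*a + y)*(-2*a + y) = 6*a^2 - 5*a*y + y^2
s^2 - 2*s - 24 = (s - 6)*(s + 4)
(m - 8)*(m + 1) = m^2 - 7*m - 8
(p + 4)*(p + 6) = p^2 + 10*p + 24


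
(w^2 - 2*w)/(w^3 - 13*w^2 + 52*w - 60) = w/(w^2 - 11*w + 30)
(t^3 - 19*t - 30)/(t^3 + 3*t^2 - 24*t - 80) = (t^2 + 5*t + 6)/(t^2 + 8*t + 16)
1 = 1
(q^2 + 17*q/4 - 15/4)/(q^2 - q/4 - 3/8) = 2*(q + 5)/(2*q + 1)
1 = 1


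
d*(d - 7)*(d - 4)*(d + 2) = d^4 - 9*d^3 + 6*d^2 + 56*d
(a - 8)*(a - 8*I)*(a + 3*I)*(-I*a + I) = -I*a^4 - 5*a^3 + 9*I*a^3 + 45*a^2 - 32*I*a^2 - 40*a + 216*I*a - 192*I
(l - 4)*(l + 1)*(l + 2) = l^3 - l^2 - 10*l - 8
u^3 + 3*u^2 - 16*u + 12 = (u - 2)*(u - 1)*(u + 6)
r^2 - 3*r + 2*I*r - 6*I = (r - 3)*(r + 2*I)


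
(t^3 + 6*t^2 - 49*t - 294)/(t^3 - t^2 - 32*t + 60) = (t^2 - 49)/(t^2 - 7*t + 10)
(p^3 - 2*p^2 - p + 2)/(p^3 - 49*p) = (p^3 - 2*p^2 - p + 2)/(p*(p^2 - 49))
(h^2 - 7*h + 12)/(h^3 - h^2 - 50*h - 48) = (-h^2 + 7*h - 12)/(-h^3 + h^2 + 50*h + 48)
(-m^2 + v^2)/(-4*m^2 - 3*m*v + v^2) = (-m + v)/(-4*m + v)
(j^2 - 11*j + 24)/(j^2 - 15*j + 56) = (j - 3)/(j - 7)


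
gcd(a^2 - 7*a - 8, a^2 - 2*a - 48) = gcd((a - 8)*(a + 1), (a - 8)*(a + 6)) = a - 8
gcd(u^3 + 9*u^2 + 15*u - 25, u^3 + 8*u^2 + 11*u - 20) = u^2 + 4*u - 5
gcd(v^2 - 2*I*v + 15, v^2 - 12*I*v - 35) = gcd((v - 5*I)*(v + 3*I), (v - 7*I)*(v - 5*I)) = v - 5*I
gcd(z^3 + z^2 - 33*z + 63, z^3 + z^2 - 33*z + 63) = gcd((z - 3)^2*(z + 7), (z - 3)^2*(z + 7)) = z^3 + z^2 - 33*z + 63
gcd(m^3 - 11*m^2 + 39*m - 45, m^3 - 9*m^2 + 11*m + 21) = m - 3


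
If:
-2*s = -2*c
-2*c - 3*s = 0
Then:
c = 0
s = 0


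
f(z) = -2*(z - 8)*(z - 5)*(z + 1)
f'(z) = -2*(z - 8)*(z - 5) - 2*(z - 8)*(z + 1) - 2*(z - 5)*(z + 1) = -6*z^2 + 48*z - 54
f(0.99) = -111.88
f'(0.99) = -12.36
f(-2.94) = 337.03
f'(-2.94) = -246.98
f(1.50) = -113.75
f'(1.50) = 4.50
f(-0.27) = -63.63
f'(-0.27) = -67.40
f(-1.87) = 117.98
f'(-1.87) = -164.74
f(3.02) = -79.28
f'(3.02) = 36.24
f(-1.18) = 20.42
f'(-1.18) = -118.99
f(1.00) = -112.00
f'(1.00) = -12.00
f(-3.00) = 352.00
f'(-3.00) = -252.00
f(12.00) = -728.00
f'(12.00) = -342.00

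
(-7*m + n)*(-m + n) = 7*m^2 - 8*m*n + n^2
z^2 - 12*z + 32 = (z - 8)*(z - 4)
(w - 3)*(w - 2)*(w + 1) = w^3 - 4*w^2 + w + 6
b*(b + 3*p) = b^2 + 3*b*p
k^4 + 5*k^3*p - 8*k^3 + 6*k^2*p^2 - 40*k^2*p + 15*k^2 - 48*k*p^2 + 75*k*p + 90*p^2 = (k - 5)*(k - 3)*(k + 2*p)*(k + 3*p)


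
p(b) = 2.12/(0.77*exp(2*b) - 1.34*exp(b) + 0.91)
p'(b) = 2.12*(-1.54*exp(2*b) + 1.34*exp(b))/(0.77*exp(2*b) - 1.34*exp(b) + 0.91)^2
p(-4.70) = 2.36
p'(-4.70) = 0.03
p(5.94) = 0.00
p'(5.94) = -0.00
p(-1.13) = 3.80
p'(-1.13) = 1.86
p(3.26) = 0.00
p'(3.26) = -0.01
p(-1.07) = 3.92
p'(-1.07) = 2.02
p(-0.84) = 4.46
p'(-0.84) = 2.74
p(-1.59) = 3.17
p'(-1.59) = 0.99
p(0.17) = 5.25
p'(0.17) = -7.49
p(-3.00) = 2.51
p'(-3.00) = 0.19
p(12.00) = 0.00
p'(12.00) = 0.00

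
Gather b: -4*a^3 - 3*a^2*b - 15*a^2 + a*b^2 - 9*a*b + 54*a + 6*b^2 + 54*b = -4*a^3 - 15*a^2 + 54*a + b^2*(a + 6) + b*(-3*a^2 - 9*a + 54)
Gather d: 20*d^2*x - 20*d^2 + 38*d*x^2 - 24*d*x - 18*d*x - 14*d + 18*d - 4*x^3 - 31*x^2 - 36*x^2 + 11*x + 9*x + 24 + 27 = d^2*(20*x - 20) + d*(38*x^2 - 42*x + 4) - 4*x^3 - 67*x^2 + 20*x + 51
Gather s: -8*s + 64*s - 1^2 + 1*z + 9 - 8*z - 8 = 56*s - 7*z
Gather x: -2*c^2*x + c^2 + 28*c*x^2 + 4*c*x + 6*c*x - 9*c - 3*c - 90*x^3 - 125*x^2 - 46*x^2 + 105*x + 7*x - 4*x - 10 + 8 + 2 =c^2 - 12*c - 90*x^3 + x^2*(28*c - 171) + x*(-2*c^2 + 10*c + 108)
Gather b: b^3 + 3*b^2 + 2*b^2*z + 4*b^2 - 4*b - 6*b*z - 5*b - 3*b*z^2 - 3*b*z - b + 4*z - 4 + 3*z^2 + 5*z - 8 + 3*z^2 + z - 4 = b^3 + b^2*(2*z + 7) + b*(-3*z^2 - 9*z - 10) + 6*z^2 + 10*z - 16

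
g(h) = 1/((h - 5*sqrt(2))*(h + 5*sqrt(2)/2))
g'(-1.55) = 0.02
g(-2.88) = -0.15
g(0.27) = -0.04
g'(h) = -1/((h - 5*sqrt(2))*(h + 5*sqrt(2)/2)^2) - 1/((h - 5*sqrt(2))^2*(h + 5*sqrt(2)/2))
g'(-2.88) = 0.22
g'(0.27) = 0.00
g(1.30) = -0.04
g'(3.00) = 0.00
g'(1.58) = 0.00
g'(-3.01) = 0.34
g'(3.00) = 0.00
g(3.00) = -0.04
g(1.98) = -0.04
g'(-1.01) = 0.01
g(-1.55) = -0.06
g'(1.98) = 0.00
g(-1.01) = -0.05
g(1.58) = -0.04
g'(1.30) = 0.00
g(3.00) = -0.04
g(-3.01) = -0.19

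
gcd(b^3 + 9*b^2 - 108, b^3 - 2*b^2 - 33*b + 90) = b^2 + 3*b - 18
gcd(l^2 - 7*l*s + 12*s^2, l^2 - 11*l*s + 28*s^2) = -l + 4*s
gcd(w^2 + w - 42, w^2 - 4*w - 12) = w - 6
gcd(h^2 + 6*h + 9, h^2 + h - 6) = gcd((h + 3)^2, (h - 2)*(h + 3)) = h + 3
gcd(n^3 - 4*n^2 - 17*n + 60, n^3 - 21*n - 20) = n^2 - n - 20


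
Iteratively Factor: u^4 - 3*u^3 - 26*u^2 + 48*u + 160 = (u - 5)*(u^3 + 2*u^2 - 16*u - 32) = (u - 5)*(u + 2)*(u^2 - 16) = (u - 5)*(u + 2)*(u + 4)*(u - 4)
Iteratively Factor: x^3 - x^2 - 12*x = (x + 3)*(x^2 - 4*x) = (x - 4)*(x + 3)*(x)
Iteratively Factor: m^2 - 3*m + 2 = (m - 2)*(m - 1)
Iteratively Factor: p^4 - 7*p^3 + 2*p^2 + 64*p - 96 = (p - 2)*(p^3 - 5*p^2 - 8*p + 48) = (p - 4)*(p - 2)*(p^2 - p - 12) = (p - 4)^2*(p - 2)*(p + 3)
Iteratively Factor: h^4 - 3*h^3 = (h - 3)*(h^3) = h*(h - 3)*(h^2) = h^2*(h - 3)*(h)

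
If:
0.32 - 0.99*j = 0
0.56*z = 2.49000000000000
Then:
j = 0.32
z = 4.45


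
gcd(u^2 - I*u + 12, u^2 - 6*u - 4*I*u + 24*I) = u - 4*I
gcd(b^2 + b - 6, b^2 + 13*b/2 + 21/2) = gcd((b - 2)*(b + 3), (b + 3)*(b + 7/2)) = b + 3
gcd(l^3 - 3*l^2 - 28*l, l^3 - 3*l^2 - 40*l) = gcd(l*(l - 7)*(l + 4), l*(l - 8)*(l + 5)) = l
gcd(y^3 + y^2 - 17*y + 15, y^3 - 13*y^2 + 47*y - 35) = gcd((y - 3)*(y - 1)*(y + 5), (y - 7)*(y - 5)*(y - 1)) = y - 1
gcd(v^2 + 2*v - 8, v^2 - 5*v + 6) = v - 2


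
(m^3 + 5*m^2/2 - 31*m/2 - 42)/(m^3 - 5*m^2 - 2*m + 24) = (m^2 + 13*m/2 + 21/2)/(m^2 - m - 6)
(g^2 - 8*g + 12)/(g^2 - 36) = (g - 2)/(g + 6)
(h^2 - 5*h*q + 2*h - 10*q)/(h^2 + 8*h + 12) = (h - 5*q)/(h + 6)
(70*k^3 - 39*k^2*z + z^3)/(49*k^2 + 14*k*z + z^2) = (10*k^2 - 7*k*z + z^2)/(7*k + z)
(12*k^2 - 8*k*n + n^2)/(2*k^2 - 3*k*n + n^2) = (6*k - n)/(k - n)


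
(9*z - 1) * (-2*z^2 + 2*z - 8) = -18*z^3 + 20*z^2 - 74*z + 8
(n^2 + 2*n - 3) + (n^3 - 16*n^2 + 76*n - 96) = n^3 - 15*n^2 + 78*n - 99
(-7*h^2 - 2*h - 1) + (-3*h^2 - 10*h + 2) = -10*h^2 - 12*h + 1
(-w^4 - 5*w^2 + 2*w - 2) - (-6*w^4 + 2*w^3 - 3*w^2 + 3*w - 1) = 5*w^4 - 2*w^3 - 2*w^2 - w - 1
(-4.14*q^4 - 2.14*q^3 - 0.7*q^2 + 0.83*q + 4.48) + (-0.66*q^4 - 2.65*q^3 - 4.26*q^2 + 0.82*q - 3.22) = -4.8*q^4 - 4.79*q^3 - 4.96*q^2 + 1.65*q + 1.26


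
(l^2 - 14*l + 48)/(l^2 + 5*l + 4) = (l^2 - 14*l + 48)/(l^2 + 5*l + 4)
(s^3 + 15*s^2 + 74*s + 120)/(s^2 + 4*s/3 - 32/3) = 3*(s^2 + 11*s + 30)/(3*s - 8)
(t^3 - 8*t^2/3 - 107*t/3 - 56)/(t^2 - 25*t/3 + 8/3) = (3*t^2 + 16*t + 21)/(3*t - 1)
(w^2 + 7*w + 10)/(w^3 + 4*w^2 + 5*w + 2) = (w + 5)/(w^2 + 2*w + 1)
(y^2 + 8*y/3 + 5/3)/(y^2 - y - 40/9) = 3*(y + 1)/(3*y - 8)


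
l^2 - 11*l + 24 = (l - 8)*(l - 3)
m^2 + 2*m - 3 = (m - 1)*(m + 3)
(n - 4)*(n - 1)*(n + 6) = n^3 + n^2 - 26*n + 24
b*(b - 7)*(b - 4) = b^3 - 11*b^2 + 28*b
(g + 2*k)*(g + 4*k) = g^2 + 6*g*k + 8*k^2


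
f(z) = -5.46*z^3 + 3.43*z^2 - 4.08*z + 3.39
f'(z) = -16.38*z^2 + 6.86*z - 4.08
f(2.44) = -65.46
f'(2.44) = -84.86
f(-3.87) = 387.02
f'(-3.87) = -275.95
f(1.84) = -26.52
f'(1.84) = -46.91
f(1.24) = -6.81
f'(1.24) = -20.76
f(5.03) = -625.21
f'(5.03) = -384.00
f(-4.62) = 633.87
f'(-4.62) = -385.39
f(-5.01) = 796.53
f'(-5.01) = -449.59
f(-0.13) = 3.99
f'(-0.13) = -5.25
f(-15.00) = 19263.84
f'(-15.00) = -3792.48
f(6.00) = -1076.97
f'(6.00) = -552.60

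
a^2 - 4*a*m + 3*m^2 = (a - 3*m)*(a - m)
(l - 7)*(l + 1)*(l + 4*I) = l^3 - 6*l^2 + 4*I*l^2 - 7*l - 24*I*l - 28*I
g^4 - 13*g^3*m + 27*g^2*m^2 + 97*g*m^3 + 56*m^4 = (g - 8*m)*(g - 7*m)*(g + m)^2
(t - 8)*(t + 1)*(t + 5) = t^3 - 2*t^2 - 43*t - 40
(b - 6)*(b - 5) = b^2 - 11*b + 30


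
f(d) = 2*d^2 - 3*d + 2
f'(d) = 4*d - 3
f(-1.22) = 8.64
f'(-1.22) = -7.88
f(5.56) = 47.15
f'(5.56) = 19.24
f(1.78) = 3.00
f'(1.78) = 4.12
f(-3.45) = 36.16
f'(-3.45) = -16.80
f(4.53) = 29.45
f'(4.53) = 15.12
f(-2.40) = 20.72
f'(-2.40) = -12.60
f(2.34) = 5.93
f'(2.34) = 6.36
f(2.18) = 4.96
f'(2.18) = 5.72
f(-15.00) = 497.00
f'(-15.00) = -63.00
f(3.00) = 11.00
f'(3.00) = 9.00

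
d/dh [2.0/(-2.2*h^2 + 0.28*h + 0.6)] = (8.8*h - 0.56)/(-2.2*h^2 + 0.28*h + 0.6)^2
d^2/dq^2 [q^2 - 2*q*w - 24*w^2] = 2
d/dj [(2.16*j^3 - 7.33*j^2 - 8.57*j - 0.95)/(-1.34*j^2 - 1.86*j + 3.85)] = (-2.8944*j^4 - 8.0352*j^3 + 27.098*j^2 - 58.987*j - 34.7615)/(1.7956*j^4 + 4.9848*j^3 - 6.8584*j^2 - 14.322*j + 14.8225)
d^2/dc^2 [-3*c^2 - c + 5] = -6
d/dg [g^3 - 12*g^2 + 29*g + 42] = 3*g^2 - 24*g + 29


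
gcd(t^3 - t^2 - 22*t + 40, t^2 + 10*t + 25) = t + 5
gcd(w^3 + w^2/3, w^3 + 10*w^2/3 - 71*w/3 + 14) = 1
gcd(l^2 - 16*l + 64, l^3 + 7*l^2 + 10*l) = 1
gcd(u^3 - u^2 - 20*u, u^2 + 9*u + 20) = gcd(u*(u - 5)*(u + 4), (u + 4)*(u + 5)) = u + 4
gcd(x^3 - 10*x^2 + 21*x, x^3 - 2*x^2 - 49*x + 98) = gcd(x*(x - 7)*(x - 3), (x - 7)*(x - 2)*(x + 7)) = x - 7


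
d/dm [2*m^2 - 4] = 4*m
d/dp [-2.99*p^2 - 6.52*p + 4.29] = -5.98*p - 6.52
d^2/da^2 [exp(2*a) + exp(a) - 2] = (4*exp(a) + 1)*exp(a)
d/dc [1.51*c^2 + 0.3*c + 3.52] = 3.02*c + 0.3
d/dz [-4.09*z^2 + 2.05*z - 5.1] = 2.05 - 8.18*z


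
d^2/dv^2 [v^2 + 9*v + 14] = 2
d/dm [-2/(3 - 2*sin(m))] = -4*cos(m)/(2*sin(m) - 3)^2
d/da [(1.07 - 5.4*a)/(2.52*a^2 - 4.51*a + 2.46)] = (13.608*a^2 - 5.3928*a - 8.4583)/(6.3504*a^4 - 22.7304*a^3 + 32.7385*a^2 - 22.1892*a + 6.0516)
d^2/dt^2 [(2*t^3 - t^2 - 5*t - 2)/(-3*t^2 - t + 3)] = 22*(2*t^3 + 9*t^2 + 9*t + 4)/(27*t^6 + 27*t^5 - 72*t^4 - 53*t^3 + 72*t^2 + 27*t - 27)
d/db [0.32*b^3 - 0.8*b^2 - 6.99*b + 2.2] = 0.96*b^2 - 1.6*b - 6.99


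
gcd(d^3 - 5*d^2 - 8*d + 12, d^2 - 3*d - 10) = d + 2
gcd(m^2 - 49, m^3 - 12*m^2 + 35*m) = m - 7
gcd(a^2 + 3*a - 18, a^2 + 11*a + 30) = a + 6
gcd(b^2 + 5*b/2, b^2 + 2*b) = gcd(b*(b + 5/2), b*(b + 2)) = b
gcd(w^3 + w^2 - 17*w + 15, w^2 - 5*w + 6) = w - 3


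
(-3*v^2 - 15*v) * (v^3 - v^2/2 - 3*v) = -3*v^5 - 27*v^4/2 + 33*v^3/2 + 45*v^2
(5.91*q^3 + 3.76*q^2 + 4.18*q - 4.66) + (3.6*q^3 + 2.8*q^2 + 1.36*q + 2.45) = 9.51*q^3 + 6.56*q^2 + 5.54*q - 2.21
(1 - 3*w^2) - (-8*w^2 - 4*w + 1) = 5*w^2 + 4*w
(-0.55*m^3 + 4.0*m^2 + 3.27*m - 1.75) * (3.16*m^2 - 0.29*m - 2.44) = -1.738*m^5 + 12.7995*m^4 + 10.5152*m^3 - 16.2383*m^2 - 7.4713*m + 4.27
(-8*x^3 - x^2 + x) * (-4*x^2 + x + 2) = 32*x^5 - 4*x^4 - 21*x^3 - x^2 + 2*x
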